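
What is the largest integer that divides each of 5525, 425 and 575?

5525 = 5² · 13 · 17; 425 = 5² · 17; 575 = 5² · 23
gcd takes min exponent of each prime: 5² = 25

25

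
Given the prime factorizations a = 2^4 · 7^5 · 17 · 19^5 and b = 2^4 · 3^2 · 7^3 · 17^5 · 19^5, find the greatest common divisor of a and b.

231010132304

min exponent per shared prime: 2^4 · 7^3 · 17 · 19^5 = 231010132304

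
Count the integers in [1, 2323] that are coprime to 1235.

1235 = 5·13·19. Inclusion–exclusion on these primes:
2323 − ⌊2323/5⌋ − ⌊2323/13⌋ − ⌊2323/19⌋ + ⌊2323/65⌋ + ⌊2323/95⌋ + ⌊2323/247⌋ − ⌊2323/1235⌋ = 1626

1626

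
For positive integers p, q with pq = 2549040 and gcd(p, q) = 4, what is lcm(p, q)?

gcd·lcm = product, so lcm = 2549040/4 = 637260.

637260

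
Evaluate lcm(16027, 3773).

5497261

gcd first: 16027 = 4·3773 + 935; 3773 = 4·935 + 33; 935 = 28·33 + 11; 33 = 3·11 + 0 → gcd = 11
lcm = 16027·3773/gcd = 60469871/11 = 5497261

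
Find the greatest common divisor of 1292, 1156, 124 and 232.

4

1292 = 2² · 17 · 19; 1156 = 2² · 17²; 124 = 2² · 31; 232 = 2³ · 29
gcd takes min exponent of each prime: 2² = 4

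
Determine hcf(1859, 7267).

169

1859 = 11 · 13²
7267 = 13² · 43
Common: 13² = 169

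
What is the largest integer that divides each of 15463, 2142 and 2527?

7

gcd(15463, 2142): 15463 = 7·2142 + 469; 2142 = 4·469 + 266; 469 = 1·266 + 203; 266 = 1·203 + 63; 203 = 3·63 + 14; 63 = 4·14 + 7; 14 = 2·7 + 0 → 7
gcd(7, 2527): 2527 = 361·7 + 0 → 7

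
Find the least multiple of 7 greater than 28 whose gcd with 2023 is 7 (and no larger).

35

gcd(k, 2023) = 7 forces 7 | k; write k = 7s. Then gcd(7s, 7·289) = 7·gcd(s, 289), so need gcd(s, 289) = 1.
7s > 28 gives s ≥ 5. The least s ≥ 5 coprime to 289 is 5, so k = 7·5 = 35.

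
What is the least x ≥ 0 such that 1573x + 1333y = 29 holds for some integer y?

39

gcd(1573, 1333) = 1 (Euclid: 1573 = 1·1333 + 240; 1333 = 5·240 + 133; 240 = 1·133 + 107; 133 = 1·107 + 26; 107 = 4·26 + 3; 26 = 8·3 + 2; 3 = 1·2 + 1; 2 = 2·1 + 0), and 1 | 29.
Extended Euclid: 1573·(461) + 1333·(-544) = 1. Scale by 29: x₀ = 13369.
General solution x = x₀ + 1333t; reducing mod 1333 gives x = 39 (and y = -46).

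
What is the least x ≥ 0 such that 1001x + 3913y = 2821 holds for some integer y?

Reduce mod 3913: 1001x ≡ 2821 (mod 3913). With g = gcd(1001, 3913) = 91 dividing 2821, divide through: 11x ≡ 31 (mod 43).
Since gcd(11, 43) = 1, x ≡ 31·(11)⁻¹ ≡ 38 (mod 43). Smallest non-negative: 38.

38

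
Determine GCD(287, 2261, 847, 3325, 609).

287 = 7 · 41; 2261 = 7 · 17 · 19; 847 = 7 · 11²; 3325 = 5² · 7 · 19; 609 = 3 · 7 · 29
gcd takes min exponent of each prime: 7 = 7

7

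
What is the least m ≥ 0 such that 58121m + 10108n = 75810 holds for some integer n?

Reduce mod 10108: 58121m ≡ 75810 (mod 10108). With g = gcd(58121, 10108) = 2527 dividing 75810, divide through: 23m ≡ 30 (mod 4).
Since gcd(23, 4) = 1, m ≡ 30·(23)⁻¹ ≡ 2 (mod 4). Smallest non-negative: 2.

2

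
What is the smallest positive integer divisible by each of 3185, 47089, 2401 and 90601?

277310181785

3185 = 5 · 7² · 13; 47089 = 7² · 31²; 2401 = 7⁴; 90601 = 7² · 43²
lcm takes max exponent of each prime: 5 · 7⁴ · 13 · 31² · 43² = 277310181785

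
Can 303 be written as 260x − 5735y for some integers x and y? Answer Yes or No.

By Bézout, 260x − 5735y = 303 has integer solutions iff gcd(260, 5735) | 303.
Euclid: 5735 = 22·260 + 15; 260 = 17·15 + 5; 15 = 3·5 + 0. gcd = 5; 303 mod 5 = 3. No.

No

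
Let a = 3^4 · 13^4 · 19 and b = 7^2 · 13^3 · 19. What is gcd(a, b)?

41743

min exponent per shared prime: 13^3 · 19 = 41743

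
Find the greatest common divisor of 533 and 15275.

Euclid: 15275 = 28·533 + 351; 533 = 1·351 + 182; 351 = 1·182 + 169; 182 = 1·169 + 13; 169 = 13·13 + 0. Last nonzero remainder: 13.

13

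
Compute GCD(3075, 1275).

75

Euclid: 3075 = 2·1275 + 525; 1275 = 2·525 + 225; 525 = 2·225 + 75; 225 = 3·75 + 0. Last nonzero remainder: 75.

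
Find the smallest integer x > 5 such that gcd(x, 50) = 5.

15

Multiples of 5 above 5: 5·2, 5·3, … . Need the cofactor coprime to 50/5 = 10.
Checking s = 2, 3, … the first with gcd(s, 10) = 1 is s = 3, giving 15.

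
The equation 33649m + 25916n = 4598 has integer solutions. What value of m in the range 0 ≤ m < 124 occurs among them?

14

Reduce mod 25916: 33649m ≡ 4598 (mod 25916). With g = gcd(33649, 25916) = 209 dividing 4598, divide through: 161m ≡ 22 (mod 124).
Since gcd(161, 124) = 1, m ≡ 22·(161)⁻¹ ≡ 14 (mod 124). Smallest non-negative: 14.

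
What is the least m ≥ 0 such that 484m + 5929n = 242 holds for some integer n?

25

gcd(484, 5929) = 121 (Euclid: 5929 = 12·484 + 121; 484 = 4·121 + 0), and 121 | 242.
Extended Euclid: 484·(-12) + 5929·(1) = 121. Scale by 2: m₀ = -24.
General solution m = m₀ + 49t; reducing mod 49 gives m = 25 (and n = -2).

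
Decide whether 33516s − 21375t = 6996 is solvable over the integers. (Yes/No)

By Bézout, 33516s − 21375t = 6996 has integer solutions iff gcd(33516, 21375) | 6996.
Euclid: 33516 = 1·21375 + 12141; 21375 = 1·12141 + 9234; 12141 = 1·9234 + 2907; 9234 = 3·2907 + 513; 2907 = 5·513 + 342; 513 = 1·342 + 171; 342 = 2·171 + 0. gcd = 171; 6996 mod 171 = 156. No.

No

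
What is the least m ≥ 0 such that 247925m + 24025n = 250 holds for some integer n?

720

Reduce mod 24025: 247925m ≡ 250 (mod 24025). With g = gcd(247925, 24025) = 25 dividing 250, divide through: 9917m ≡ 10 (mod 961).
Since gcd(9917, 961) = 1, m ≡ 10·(9917)⁻¹ ≡ 720 (mod 961). Smallest non-negative: 720.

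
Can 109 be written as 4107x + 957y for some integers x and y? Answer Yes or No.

No

By Bézout, 4107x + 957y = 109 has integer solutions iff gcd(4107, 957) | 109.
Euclid: 4107 = 4·957 + 279; 957 = 3·279 + 120; 279 = 2·120 + 39; 120 = 3·39 + 3; 39 = 13·3 + 0. gcd = 3; 109 mod 3 = 1. No.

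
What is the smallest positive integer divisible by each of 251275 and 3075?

251275 = 5² · 19 · 23²; 3075 = 3 · 5² · 41
max exponents: 3 · 5² · 19 · 23² · 41 = 30906825

30906825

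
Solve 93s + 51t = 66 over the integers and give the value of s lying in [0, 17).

Reduce mod 51: 93s ≡ 66 (mod 51). With g = gcd(93, 51) = 3 dividing 66, divide through: 31s ≡ 22 (mod 17).
Since gcd(31, 17) = 1, s ≡ 22·(31)⁻¹ ≡ 4 (mod 17). Smallest non-negative: 4.

4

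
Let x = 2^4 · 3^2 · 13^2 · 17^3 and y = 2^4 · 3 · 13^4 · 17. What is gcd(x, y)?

137904

min exponent per shared prime: 2^4 · 3 · 13^2 · 17 = 137904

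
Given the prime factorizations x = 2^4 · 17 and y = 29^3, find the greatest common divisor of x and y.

min exponent per shared prime: (none) = 1

1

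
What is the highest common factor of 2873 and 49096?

2873 = 13² · 17
49096 = 2³ · 17 · 19²
Common: 17 = 17

17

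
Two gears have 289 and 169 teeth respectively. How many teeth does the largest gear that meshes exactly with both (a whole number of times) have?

1

289 = 17²
169 = 13²
Common: 1 = 1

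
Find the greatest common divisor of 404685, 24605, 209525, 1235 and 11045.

5

404685 = 3² · 5 · 17 · 23²; 24605 = 5 · 7 · 19 · 37; 209525 = 5² · 17² · 29; 1235 = 5 · 13 · 19; 11045 = 5 · 47²
gcd takes min exponent of each prime: 5 = 5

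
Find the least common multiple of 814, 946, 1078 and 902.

814 = 2 · 11 · 37; 946 = 2 · 11 · 43; 1078 = 2 · 7² · 11; 902 = 2 · 11 · 41
lcm takes max exponent of each prime: 2 · 7² · 11 · 37 · 41 · 43 = 70319018

70319018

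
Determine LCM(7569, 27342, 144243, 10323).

7569 = 3² · 29²; 27342 = 2 · 3² · 7² · 31; 144243 = 3² · 11 · 31 · 47; 10323 = 3² · 31 · 37
lcm takes max exponent of each prime: 2 · 3² · 7² · 11 · 29² · 31 · 37 · 47 = 439864124238

439864124238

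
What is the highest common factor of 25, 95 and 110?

25 = 5²; 95 = 5 · 19; 110 = 2 · 5 · 11
gcd takes min exponent of each prime: 5 = 5

5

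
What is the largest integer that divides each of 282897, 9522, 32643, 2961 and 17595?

gcd(282897, 9522): 282897 = 29·9522 + 6759; 9522 = 1·6759 + 2763; 6759 = 2·2763 + 1233; 2763 = 2·1233 + 297; 1233 = 4·297 + 45; 297 = 6·45 + 27; 45 = 1·27 + 18; 27 = 1·18 + 9; 18 = 2·9 + 0 → 9
gcd(9, 32643): 32643 = 3627·9 + 0 → 9
gcd(9, 2961): 2961 = 329·9 + 0 → 9
gcd(9, 17595): 17595 = 1955·9 + 0 → 9

9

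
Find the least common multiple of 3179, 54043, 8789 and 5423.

3179 = 11 · 17²; 54043 = 11 · 17³; 8789 = 11 · 17 · 47; 5423 = 11 · 17 · 29
lcm takes max exponent of each prime: 11 · 17³ · 29 · 47 = 73660609

73660609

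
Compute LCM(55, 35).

385

55 = 5 · 11; 35 = 5 · 7
max exponents: 5 · 7 · 11 = 385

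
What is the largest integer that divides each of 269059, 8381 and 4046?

gcd(269059, 8381): 269059 = 32·8381 + 867; 8381 = 9·867 + 578; 867 = 1·578 + 289; 578 = 2·289 + 0 → 289
gcd(289, 4046): 4046 = 14·289 + 0 → 289

289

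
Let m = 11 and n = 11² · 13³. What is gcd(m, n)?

min exponent per shared prime: 11 = 11

11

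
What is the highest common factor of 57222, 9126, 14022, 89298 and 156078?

gcd(57222, 9126): 57222 = 6·9126 + 2466; 9126 = 3·2466 + 1728; 2466 = 1·1728 + 738; 1728 = 2·738 + 252; 738 = 2·252 + 234; 252 = 1·234 + 18; 234 = 13·18 + 0 → 18
gcd(18, 14022): 14022 = 779·18 + 0 → 18
gcd(18, 89298): 89298 = 4961·18 + 0 → 18
gcd(18, 156078): 156078 = 8671·18 + 0 → 18

18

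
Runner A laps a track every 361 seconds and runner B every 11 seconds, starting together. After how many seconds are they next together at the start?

361 = 19²; 11 = 11
max exponents: 11 · 19² = 3971

3971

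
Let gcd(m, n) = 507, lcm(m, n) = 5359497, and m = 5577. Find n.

m·n = gcd·lcm = 507·5359497 = 2717264979, so n = 2717264979/5577 = 487227.

487227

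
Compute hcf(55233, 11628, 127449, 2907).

55233 = 3² · 17 · 19²; 11628 = 2² · 3² · 17 · 19; 127449 = 3² · 7² · 17²; 2907 = 3² · 17 · 19
gcd takes min exponent of each prime: 3² · 17 = 153

153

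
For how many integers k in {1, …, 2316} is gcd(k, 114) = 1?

Prime factors of 114: 2, 3, 19. Count integers ≤ 2316 divisible by none of them.
By inclusion–exclusion: 2316 − ⌊2316/2⌋ − ⌊2316/3⌋ − ⌊2316/19⌋ + ⌊2316/6⌋ + ⌊2316/38⌋ + ⌊2316/57⌋ − ⌊2316/114⌋ = 731.

731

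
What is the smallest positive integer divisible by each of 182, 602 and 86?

lcm(182, 602) = 182·602/gcd = 109564/14 = 7826
lcm(7826, 86) = 7826·86/gcd = 673036/86 = 7826

7826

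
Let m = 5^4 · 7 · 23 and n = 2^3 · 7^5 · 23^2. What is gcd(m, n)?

min exponent per shared prime: 7 · 23 = 161

161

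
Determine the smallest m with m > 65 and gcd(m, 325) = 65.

Multiples of 65 above 65: 65·2, 65·3, … . Need the cofactor coprime to 325/65 = 5.
Checking s = 2, 3, … the first with gcd(s, 5) = 1 is s = 2, giving 130.

130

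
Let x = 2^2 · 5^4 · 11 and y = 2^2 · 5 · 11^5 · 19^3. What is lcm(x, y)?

max exponent per prime: 2^2 · 5^4 · 11^5 · 19^3 = 2761622022500

2761622022500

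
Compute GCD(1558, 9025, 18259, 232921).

19

gcd(1558, 9025): 9025 = 5·1558 + 1235; 1558 = 1·1235 + 323; 1235 = 3·323 + 266; 323 = 1·266 + 57; 266 = 4·57 + 38; 57 = 1·38 + 19; 38 = 2·19 + 0 → 19
gcd(19, 18259): 18259 = 961·19 + 0 → 19
gcd(19, 232921): 232921 = 12259·19 + 0 → 19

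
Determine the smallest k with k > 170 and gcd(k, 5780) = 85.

5780 = 85·68. Any k with gcd(k, 5780) = 85 is a multiple of 85, say 85s, with s coprime to 68.
Need s > 170/85, so s ≥ 3. First s ≥ 3 with gcd(s, 68) = 1 is s = 3. Thus k = 85·3 = 255.

255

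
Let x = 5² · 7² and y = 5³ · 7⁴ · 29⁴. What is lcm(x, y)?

212272710125

max exponent per prime: 5³ · 7⁴ · 29⁴ = 212272710125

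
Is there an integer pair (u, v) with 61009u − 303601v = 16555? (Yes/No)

By Bézout, 61009u − 303601v = 16555 has integer solutions iff gcd(61009, 303601) | 16555.
Euclid: 303601 = 4·61009 + 59565; 61009 = 1·59565 + 1444; 59565 = 41·1444 + 361; 1444 = 4·361 + 0. gcd = 361; 16555 mod 361 = 310. No.

No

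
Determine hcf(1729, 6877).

1729 = 7 · 13 · 19
6877 = 13 · 23²
Common: 13 = 13

13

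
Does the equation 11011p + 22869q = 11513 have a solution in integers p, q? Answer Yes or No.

gcd(11011, 22869): 22869 = 2·11011 + 847; 11011 = 13·847 + 0 → 847
847 does not divide 11513, so a solution does not exist.

No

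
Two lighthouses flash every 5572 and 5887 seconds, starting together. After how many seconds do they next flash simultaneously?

gcd first: 5887 = 1·5572 + 315; 5572 = 17·315 + 217; 315 = 1·217 + 98; 217 = 2·98 + 21; 98 = 4·21 + 14; 21 = 1·14 + 7; 14 = 2·7 + 0 → gcd = 7
lcm = 5572·5887/gcd = 32802364/7 = 4686052

4686052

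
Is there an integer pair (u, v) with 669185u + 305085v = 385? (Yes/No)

gcd(669185, 305085): 669185 = 2·305085 + 59015; 305085 = 5·59015 + 10010; 59015 = 5·10010 + 8965; 10010 = 1·8965 + 1045; 8965 = 8·1045 + 605; 1045 = 1·605 + 440; 605 = 1·440 + 165; 440 = 2·165 + 110; 165 = 1·110 + 55; 110 = 2·55 + 0 → 55
55 divides 385, so a solution exists.

Yes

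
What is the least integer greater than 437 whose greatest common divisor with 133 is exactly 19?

gcd(a, 133) = 19 forces 19 | a; write a = 19s. Then gcd(19s, 19·7) = 19·gcd(s, 7), so need gcd(s, 7) = 1.
19s > 437 gives s ≥ 24. The least s ≥ 24 coprime to 7 is 24, so a = 19·24 = 456.

456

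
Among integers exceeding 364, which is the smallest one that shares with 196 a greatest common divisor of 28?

Multiples of 28 above 364: 28·14, 28·15, … . Need the cofactor coprime to 196/28 = 7.
Checking s = 14, 15, … the first with gcd(s, 7) = 1 is s = 15, giving 420.

420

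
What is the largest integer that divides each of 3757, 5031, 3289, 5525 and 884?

3757 = 13 · 17²; 5031 = 3² · 13 · 43; 3289 = 11 · 13 · 23; 5525 = 5² · 13 · 17; 884 = 2² · 13 · 17
gcd takes min exponent of each prime: 13 = 13

13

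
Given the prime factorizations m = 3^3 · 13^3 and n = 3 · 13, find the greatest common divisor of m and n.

min exponent per shared prime: 3 · 13 = 39

39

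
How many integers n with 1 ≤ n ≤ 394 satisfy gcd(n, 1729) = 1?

295

1729 = 7·13·19. Inclusion–exclusion on these primes:
394 − ⌊394/7⌋ − ⌊394/13⌋ − ⌊394/19⌋ + ⌊394/91⌋ + ⌊394/133⌋ + ⌊394/247⌋ − ⌊394/1729⌋ = 295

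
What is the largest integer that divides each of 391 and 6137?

391 = 17 · 23
6137 = 17 · 19²
Common: 17 = 17

17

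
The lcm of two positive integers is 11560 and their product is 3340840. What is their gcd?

From gcd × lcm = mn: gcd = 3340840 / 11560 = 289.

289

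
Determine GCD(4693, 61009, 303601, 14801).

361

gcd(4693, 61009): 61009 = 13·4693 + 0 → 4693
gcd(4693, 303601): 303601 = 64·4693 + 3249; 4693 = 1·3249 + 1444; 3249 = 2·1444 + 361; 1444 = 4·361 + 0 → 361
gcd(361, 14801): 14801 = 41·361 + 0 → 361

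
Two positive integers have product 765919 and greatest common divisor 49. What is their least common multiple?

Since gcd(p,q)·lcm(p,q) = pq, lcm = 765919/49 = 15631.

15631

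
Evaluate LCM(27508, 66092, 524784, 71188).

483042403029264

lcm(27508, 66092) = 27508·66092/gcd = 1818058736/52 = 34962668
lcm(34962668, 524784) = 34962668·524784/gcd = 18347848763712/52 = 352843245456
lcm(352843245456, 71188) = 352843245456·71188/gcd = 25118204957521728/52 = 483042403029264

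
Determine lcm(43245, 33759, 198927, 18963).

lcm(43245, 33759) = 43245·33759/gcd = 1459907955/279 = 5232645
lcm(5232645, 198927) = 5232645·198927/gcd = 1040914371915/8649 = 120350835
lcm(120350835, 18963) = 120350835·18963/gcd = 2282212884105/9 = 253579209345

253579209345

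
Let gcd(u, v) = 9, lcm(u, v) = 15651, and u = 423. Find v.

u·v = gcd·lcm = 9·15651 = 140859, so v = 140859/423 = 333.

333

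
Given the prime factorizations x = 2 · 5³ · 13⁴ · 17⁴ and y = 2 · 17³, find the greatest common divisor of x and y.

9826

min exponent per shared prime: 2 · 17³ = 9826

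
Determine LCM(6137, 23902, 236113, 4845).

6137 = 17 · 19²; 23902 = 2 · 17 · 19 · 37; 236113 = 17² · 19 · 43; 4845 = 3 · 5 · 17 · 19
lcm takes max exponent of each prime: 2 · 3 · 5 · 17² · 19² · 37 · 43 = 4979623170

4979623170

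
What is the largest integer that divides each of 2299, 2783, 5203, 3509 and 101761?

121

2299 = 11² · 19; 2783 = 11² · 23; 5203 = 11² · 43; 3509 = 11² · 29; 101761 = 11² · 29²
gcd takes min exponent of each prime: 11² = 121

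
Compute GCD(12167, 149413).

1

Euclid: 149413 = 12·12167 + 3409; 12167 = 3·3409 + 1940; 3409 = 1·1940 + 1469; 1940 = 1·1469 + 471; 1469 = 3·471 + 56; 471 = 8·56 + 23; 56 = 2·23 + 10; 23 = 2·10 + 3; 10 = 3·3 + 1; 3 = 3·1 + 0. Last nonzero remainder: 1.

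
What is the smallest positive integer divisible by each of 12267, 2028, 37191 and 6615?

12267 = 3² · 29 · 47; 2028 = 2² · 3 · 13²; 37191 = 3 · 7² · 11 · 23; 6615 = 3³ · 5 · 7²
lcm takes max exponent of each prime: 2² · 3³ · 5 · 7² · 11 · 13² · 23 · 29 · 47 = 1542030349860

1542030349860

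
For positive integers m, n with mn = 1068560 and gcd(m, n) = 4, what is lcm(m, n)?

gcd·lcm = product, so lcm = 1068560/4 = 267140.

267140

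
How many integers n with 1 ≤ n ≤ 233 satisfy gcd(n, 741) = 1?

741 = 3·13·19. Inclusion–exclusion on these primes:
233 − ⌊233/3⌋ − ⌊233/13⌋ − ⌊233/19⌋ + ⌊233/39⌋ + ⌊233/57⌋ + ⌊233/247⌋ − ⌊233/741⌋ = 136

136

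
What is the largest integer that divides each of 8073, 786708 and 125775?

8073 = 3³ · 13 · 23; 786708 = 2² · 3² · 13 · 41²; 125775 = 3² · 5² · 13 · 43
gcd takes min exponent of each prime: 3² · 13 = 117

117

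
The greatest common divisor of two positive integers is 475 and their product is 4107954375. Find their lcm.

For any two positive integers, gcd × lcm equals their product. Hence lcm = 4107954375 / 475 = 8648325.

8648325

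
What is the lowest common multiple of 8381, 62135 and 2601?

16217235

8381 = 17² · 29; 62135 = 5 · 17² · 43; 2601 = 3² · 17²
lcm takes max exponent of each prime: 3² · 5 · 17² · 29 · 43 = 16217235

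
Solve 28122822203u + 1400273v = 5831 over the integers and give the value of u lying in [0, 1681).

gcd(28122822203, 1400273) = 833 (Euclid: 28122822203 = 20083·1400273 + 1139544; 1400273 = 1·1139544 + 260729; 1139544 = 4·260729 + 96628; 260729 = 2·96628 + 67473; 96628 = 1·67473 + 29155; 67473 = 2·29155 + 9163; 29155 = 3·9163 + 1666; 9163 = 5·1666 + 833; 1666 = 2·833 + 0), and 833 | 5831.
Extended Euclid: 28122822203·(-768) + 1400273·(15424369) = 833. Scale by 7: u₀ = -5376.
General solution u = u₀ + 1681t; reducing mod 1681 gives u = 1348 (and v = -27072981).

1348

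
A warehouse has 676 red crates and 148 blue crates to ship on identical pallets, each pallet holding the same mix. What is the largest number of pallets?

676 = 2² · 13²
148 = 2² · 37
Common: 2² = 4

4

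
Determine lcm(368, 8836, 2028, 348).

368 = 2⁴ · 23; 8836 = 2² · 47²; 2028 = 2² · 3 · 13²; 348 = 2² · 3 · 29
lcm takes max exponent of each prime: 2⁴ · 3 · 13² · 23 · 29 · 47² = 11952245136

11952245136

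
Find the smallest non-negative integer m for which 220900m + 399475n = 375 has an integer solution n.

2067

Reduce mod 399475: 220900m ≡ 375 (mod 399475). With g = gcd(220900, 399475) = 25 dividing 375, divide through: 8836m ≡ 15 (mod 15979).
Since gcd(8836, 15979) = 1, m ≡ 15·(8836)⁻¹ ≡ 2067 (mod 15979). Smallest non-negative: 2067.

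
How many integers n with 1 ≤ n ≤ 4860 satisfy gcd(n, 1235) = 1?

3401

Prime factors of 1235: 5, 13, 19. Count integers ≤ 4860 divisible by none of them.
By inclusion–exclusion: 4860 − ⌊4860/5⌋ − ⌊4860/13⌋ − ⌊4860/19⌋ + ⌊4860/65⌋ + ⌊4860/95⌋ + ⌊4860/247⌋ − ⌊4860/1235⌋ = 3401.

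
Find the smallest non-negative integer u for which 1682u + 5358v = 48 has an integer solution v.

gcd(1682, 5358) = 2 (Euclid: 5358 = 3·1682 + 312; 1682 = 5·312 + 122; 312 = 2·122 + 68; 122 = 1·68 + 54; 68 = 1·54 + 14; 54 = 3·14 + 12; 14 = 1·12 + 2; 12 = 6·2 + 0), and 2 | 48.
Extended Euclid: 1682·(-395) + 5358·(124) = 2. Scale by 24: u₀ = -9480.
General solution u = u₀ + 2679t; reducing mod 2679 gives u = 1236 (and v = -388).

1236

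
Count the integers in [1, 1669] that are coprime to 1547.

1547 = 7·13·17. Inclusion–exclusion on these primes:
1669 − ⌊1669/7⌋ − ⌊1669/13⌋ − ⌊1669/17⌋ + ⌊1669/91⌋ + ⌊1669/119⌋ + ⌊1669/221⌋ − ⌊1669/1547⌋ = 1243

1243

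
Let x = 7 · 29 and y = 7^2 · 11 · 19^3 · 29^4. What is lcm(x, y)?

max exponent per prime: 7^2 · 11 · 19^3 · 29^4 = 2614818564281

2614818564281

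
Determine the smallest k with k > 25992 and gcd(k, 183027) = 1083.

27075

Multiples of 1083 above 25992: 1083·25, 1083·26, … . Need the cofactor coprime to 183027/1083 = 169.
Checking s = 25, 26, … the first with gcd(s, 169) = 1 is s = 25, giving 27075.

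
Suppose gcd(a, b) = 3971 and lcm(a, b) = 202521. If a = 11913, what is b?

Using ab = gcd(a,b)·lcm(a,b) = 3971·202521 = 804210891, we get b = 804210891/11913 = 67507.

67507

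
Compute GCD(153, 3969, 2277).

gcd(153, 3969): 3969 = 25·153 + 144; 153 = 1·144 + 9; 144 = 16·9 + 0 → 9
gcd(9, 2277): 2277 = 253·9 + 0 → 9

9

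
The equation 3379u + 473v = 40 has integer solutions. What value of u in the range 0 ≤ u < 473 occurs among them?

Reduce mod 473: 3379u ≡ 40 (mod 473). With g = gcd(3379, 473) = 1 dividing 40, divide through: 3379u ≡ 40 (mod 473).
Since gcd(3379, 473) = 1, u ≡ 40·(3379)⁻¹ ≡ 251 (mod 473). Smallest non-negative: 251.

251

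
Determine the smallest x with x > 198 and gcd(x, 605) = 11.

209

605 = 11·55. Any x with gcd(x, 605) = 11 is a multiple of 11, say 11s, with s coprime to 55.
Need s > 198/11, so s ≥ 19. First s ≥ 19 with gcd(s, 55) = 1 is s = 19. Thus x = 11·19 = 209.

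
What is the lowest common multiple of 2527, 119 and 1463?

lcm(2527, 119) = 2527·119/gcd = 300713/7 = 42959
lcm(42959, 1463) = 42959·1463/gcd = 62849017/133 = 472549

472549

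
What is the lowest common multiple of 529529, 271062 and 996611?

529529 = 7 · 11 · 13 · 23²; 271062 = 2 · 3² · 11 · 37²; 996611 = 7² · 11 · 43²
lcm takes max exponent of each prime: 2 · 3² · 7² · 11 · 13 · 23² · 37² · 43² = 168888723777774

168888723777774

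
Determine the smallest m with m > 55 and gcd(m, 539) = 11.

66

Multiples of 11 above 55: 11·6, 11·7, … . Need the cofactor coprime to 539/11 = 49.
Checking s = 6, 7, … the first with gcd(s, 49) = 1 is s = 6, giving 66.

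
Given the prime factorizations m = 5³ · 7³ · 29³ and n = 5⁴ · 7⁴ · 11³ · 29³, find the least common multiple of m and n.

max exponent per prime: 5⁴ · 7⁴ · 11³ · 29³ = 48712927099375

48712927099375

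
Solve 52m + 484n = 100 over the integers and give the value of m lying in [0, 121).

95

Euclid: 484 = 9·52 + 16; 52 = 3·16 + 4; 16 = 4·4 + 0 → gcd = 4; 100 = 4·25.
Back-substitution yields 52·(28) + 484·(-3) = 4, so one solution is m = 28·25 = 700, n = -3·25 = -75.
Solutions in m differ by 484/4 = 121; the one in [0, 121) is 700 mod 121 = 95.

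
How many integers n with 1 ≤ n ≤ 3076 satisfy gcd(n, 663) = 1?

1782

Prime factors of 663: 3, 13, 17. Count integers ≤ 3076 divisible by none of them.
By inclusion–exclusion: 3076 − ⌊3076/3⌋ − ⌊3076/13⌋ − ⌊3076/17⌋ + ⌊3076/39⌋ + ⌊3076/51⌋ + ⌊3076/221⌋ − ⌊3076/663⌋ = 1782.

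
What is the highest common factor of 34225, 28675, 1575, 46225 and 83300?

25

gcd(34225, 28675): 34225 = 1·28675 + 5550; 28675 = 5·5550 + 925; 5550 = 6·925 + 0 → 925
gcd(925, 1575): 1575 = 1·925 + 650; 925 = 1·650 + 275; 650 = 2·275 + 100; 275 = 2·100 + 75; 100 = 1·75 + 25; 75 = 3·25 + 0 → 25
gcd(25, 46225): 46225 = 1849·25 + 0 → 25
gcd(25, 83300): 83300 = 3332·25 + 0 → 25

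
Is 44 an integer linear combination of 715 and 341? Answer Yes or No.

Yes

By Bézout, 715u − 341v = 44 has integer solutions iff gcd(715, 341) | 44.
Euclid: 715 = 2·341 + 33; 341 = 10·33 + 11; 33 = 3·11 + 0. gcd = 11; 44 mod 11 = 0. Yes.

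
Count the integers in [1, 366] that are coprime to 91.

290

Prime factors of 91: 7, 13. Count integers ≤ 366 divisible by none of them.
By inclusion–exclusion: 366 − ⌊366/7⌋ − ⌊366/13⌋ + ⌊366/91⌋ = 290.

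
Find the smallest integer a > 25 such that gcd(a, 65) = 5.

30

65 = 5·13. Any a with gcd(a, 65) = 5 is a multiple of 5, say 5s, with s coprime to 13.
Need s > 25/5, so s ≥ 6. First s ≥ 6 with gcd(s, 13) = 1 is s = 6. Thus a = 5·6 = 30.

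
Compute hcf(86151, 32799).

86151 = 3 · 13 · 47²
32799 = 3 · 13 · 29²
Common: 3 · 13 = 39

39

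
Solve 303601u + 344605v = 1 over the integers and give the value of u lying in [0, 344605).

185371

Reduce mod 344605: 303601u ≡ 1 (mod 344605). With g = gcd(303601, 344605) = 1 dividing 1, divide through: 303601u ≡ 1 (mod 344605).
Since gcd(303601, 344605) = 1, u ≡ 1·(303601)⁻¹ ≡ 185371 (mod 344605). Smallest non-negative: 185371.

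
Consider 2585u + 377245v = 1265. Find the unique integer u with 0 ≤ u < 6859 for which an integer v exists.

5692

Euclid: 377245 = 145·2585 + 2420; 2585 = 1·2420 + 165; 2420 = 14·165 + 110; 165 = 1·110 + 55; 110 = 2·55 + 0 → gcd = 55; 1265 = 55·23.
Back-substitution yields 2585·(2335) + 377245·(-16) = 55, so one solution is u = 2335·23 = 53705, v = -16·23 = -368.
Solutions in u differ by 377245/55 = 6859; the one in [0, 6859) is 53705 mod 6859 = 5692.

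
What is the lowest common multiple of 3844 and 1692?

gcd first: 3844 = 2·1692 + 460; 1692 = 3·460 + 312; 460 = 1·312 + 148; 312 = 2·148 + 16; 148 = 9·16 + 4; 16 = 4·4 + 0 → gcd = 4
lcm = 3844·1692/gcd = 6504048/4 = 1626012

1626012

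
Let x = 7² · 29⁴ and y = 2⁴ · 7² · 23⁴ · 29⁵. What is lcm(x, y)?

max exponent per prime: 2⁴ · 7² · 23⁴ · 29⁵ = 4500050590690256

4500050590690256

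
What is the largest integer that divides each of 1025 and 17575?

Euclid: 17575 = 17·1025 + 150; 1025 = 6·150 + 125; 150 = 1·125 + 25; 125 = 5·25 + 0. Last nonzero remainder: 25.

25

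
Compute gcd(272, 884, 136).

272 = 2⁴ · 17; 884 = 2² · 13 · 17; 136 = 2³ · 17
gcd takes min exponent of each prime: 2² · 17 = 68

68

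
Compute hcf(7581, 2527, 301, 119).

gcd(7581, 2527): 7581 = 3·2527 + 0 → 2527
gcd(2527, 301): 2527 = 8·301 + 119; 301 = 2·119 + 63; 119 = 1·63 + 56; 63 = 1·56 + 7; 56 = 8·7 + 0 → 7
gcd(7, 119): 119 = 17·7 + 0 → 7

7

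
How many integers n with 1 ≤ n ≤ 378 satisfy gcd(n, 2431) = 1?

2431 = 11·13·17. Inclusion–exclusion on these primes:
378 − ⌊378/11⌋ − ⌊378/13⌋ − ⌊378/17⌋ + ⌊378/143⌋ + ⌊378/187⌋ + ⌊378/221⌋ − ⌊378/2431⌋ = 298

298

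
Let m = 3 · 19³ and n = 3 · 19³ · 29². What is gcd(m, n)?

20577

min exponent per shared prime: 3 · 19³ = 20577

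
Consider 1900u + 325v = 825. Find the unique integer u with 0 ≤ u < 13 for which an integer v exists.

3

gcd(1900, 325) = 25 (Euclid: 1900 = 5·325 + 275; 325 = 1·275 + 50; 275 = 5·50 + 25; 50 = 2·25 + 0), and 25 | 825.
Extended Euclid: 1900·(6) + 325·(-35) = 25. Scale by 33: u₀ = 198.
General solution u = u₀ + 13t; reducing mod 13 gives u = 3 (and v = -15).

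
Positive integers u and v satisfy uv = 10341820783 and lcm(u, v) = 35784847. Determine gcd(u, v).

289

From gcd × lcm = uv: gcd = 10341820783 / 35784847 = 289.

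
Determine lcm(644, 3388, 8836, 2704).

116362662416

644 = 2² · 7 · 23; 3388 = 2² · 7 · 11²; 8836 = 2² · 47²; 2704 = 2⁴ · 13²
lcm takes max exponent of each prime: 2⁴ · 7 · 11² · 13² · 23 · 47² = 116362662416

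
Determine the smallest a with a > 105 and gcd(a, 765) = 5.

110

Multiples of 5 above 105: 5·22, 5·23, … . Need the cofactor coprime to 765/5 = 153.
Checking s = 22, 23, … the first with gcd(s, 153) = 1 is s = 22, giving 110.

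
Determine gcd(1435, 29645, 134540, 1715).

35

gcd(1435, 29645): 29645 = 20·1435 + 945; 1435 = 1·945 + 490; 945 = 1·490 + 455; 490 = 1·455 + 35; 455 = 13·35 + 0 → 35
gcd(35, 134540): 134540 = 3844·35 + 0 → 35
gcd(35, 1715): 1715 = 49·35 + 0 → 35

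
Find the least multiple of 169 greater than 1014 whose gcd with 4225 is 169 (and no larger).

1183

gcd(a, 4225) = 169 forces 169 | a; write a = 169s. Then gcd(169s, 169·25) = 169·gcd(s, 25), so need gcd(s, 25) = 1.
169s > 1014 gives s ≥ 7. The least s ≥ 7 coprime to 25 is 7, so a = 169·7 = 1183.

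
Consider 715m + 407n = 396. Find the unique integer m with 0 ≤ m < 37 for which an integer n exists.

Reduce mod 407: 715m ≡ 396 (mod 407). With g = gcd(715, 407) = 11 dividing 396, divide through: 65m ≡ 36 (mod 37).
Since gcd(65, 37) = 1, m ≡ 36·(65)⁻¹ ≡ 33 (mod 37). Smallest non-negative: 33.

33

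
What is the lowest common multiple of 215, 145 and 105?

130935

lcm(215, 145) = 215·145/gcd = 31175/5 = 6235
lcm(6235, 105) = 6235·105/gcd = 654675/5 = 130935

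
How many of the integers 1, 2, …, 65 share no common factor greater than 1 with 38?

31

Prime factors of 38: 2, 19. Count integers ≤ 65 divisible by none of them.
By inclusion–exclusion: 65 − ⌊65/2⌋ − ⌊65/19⌋ + ⌊65/38⌋ = 31.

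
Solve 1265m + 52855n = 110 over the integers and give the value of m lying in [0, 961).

Reduce mod 52855: 1265m ≡ 110 (mod 52855). With g = gcd(1265, 52855) = 55 dividing 110, divide through: 23m ≡ 2 (mod 961).
Since gcd(23, 961) = 1, m ≡ 2·(23)⁻¹ ≡ 209 (mod 961). Smallest non-negative: 209.

209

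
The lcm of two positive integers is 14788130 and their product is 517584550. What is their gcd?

From gcd × lcm = pq: gcd = 517584550 / 14788130 = 35.

35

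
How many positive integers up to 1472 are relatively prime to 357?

792

Prime factors of 357: 3, 7, 17. Count integers ≤ 1472 divisible by none of them.
By inclusion–exclusion: 1472 − ⌊1472/3⌋ − ⌊1472/7⌋ − ⌊1472/17⌋ + ⌊1472/21⌋ + ⌊1472/51⌋ + ⌊1472/119⌋ − ⌊1472/357⌋ = 792.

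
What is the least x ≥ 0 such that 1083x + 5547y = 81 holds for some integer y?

123

Euclid: 5547 = 5·1083 + 132; 1083 = 8·132 + 27; 132 = 4·27 + 24; 27 = 1·24 + 3; 24 = 8·3 + 0 → gcd = 3; 81 = 3·27.
Back-substitution yields 1083·(210) + 5547·(-41) = 3, so one solution is x = 210·27 = 5670, y = -41·27 = -1107.
Solutions in x differ by 5547/3 = 1849; the one in [0, 1849) is 5670 mod 1849 = 123.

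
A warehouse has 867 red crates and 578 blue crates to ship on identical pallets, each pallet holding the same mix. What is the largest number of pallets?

867 = 3 · 17²
578 = 2 · 17²
Common: 17² = 289

289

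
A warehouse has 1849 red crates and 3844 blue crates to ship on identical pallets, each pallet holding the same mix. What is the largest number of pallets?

1

1849 = 43²
3844 = 2² · 31²
Common: 1 = 1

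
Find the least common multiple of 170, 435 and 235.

170 = 2 · 5 · 17; 435 = 3 · 5 · 29; 235 = 5 · 47
lcm takes max exponent of each prime: 2 · 3 · 5 · 17 · 29 · 47 = 695130

695130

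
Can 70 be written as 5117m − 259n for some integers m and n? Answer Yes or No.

By Bézout, 5117m − 259n = 70 has integer solutions iff gcd(5117, 259) | 70.
Euclid: 5117 = 19·259 + 196; 259 = 1·196 + 63; 196 = 3·63 + 7; 63 = 9·7 + 0. gcd = 7; 70 mod 7 = 0. Yes.

Yes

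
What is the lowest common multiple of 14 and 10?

14 = 2 · 7; 10 = 2 · 5
max exponents: 2 · 5 · 7 = 70

70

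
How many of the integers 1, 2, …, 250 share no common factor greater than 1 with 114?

78

114 = 2·3·19. Inclusion–exclusion on these primes:
250 − ⌊250/2⌋ − ⌊250/3⌋ − ⌊250/19⌋ + ⌊250/6⌋ + ⌊250/38⌋ + ⌊250/57⌋ − ⌊250/114⌋ = 78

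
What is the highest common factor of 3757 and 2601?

289

Euclid: 3757 = 1·2601 + 1156; 2601 = 2·1156 + 289; 1156 = 4·289 + 0. Last nonzero remainder: 289.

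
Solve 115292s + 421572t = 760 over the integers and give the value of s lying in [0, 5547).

gcd(115292, 421572) = 76 (Euclid: 421572 = 3·115292 + 75696; 115292 = 1·75696 + 39596; 75696 = 1·39596 + 36100; 39596 = 1·36100 + 3496; 36100 = 10·3496 + 1140; 3496 = 3·1140 + 76; 1140 = 15·76 + 0), and 76 | 760.
Extended Euclid: 115292·(362) + 421572·(-99) = 76. Scale by 10: s₀ = 3620.
General solution s = s₀ + 5547k; reducing mod 5547 gives s = 3620 (and t = -990).

3620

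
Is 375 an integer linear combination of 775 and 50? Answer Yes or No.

gcd(775, 50): 775 = 15·50 + 25; 50 = 2·25 + 0 → 25
25 divides 375, so a solution exists.

Yes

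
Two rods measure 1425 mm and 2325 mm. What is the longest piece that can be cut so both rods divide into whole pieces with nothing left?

75

1425 = 3 · 5² · 19
2325 = 3 · 5² · 31
Common: 3 · 5² = 75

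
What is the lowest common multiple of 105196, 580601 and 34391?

105196 = 2² · 7 · 13 · 17²; 580601 = 7² · 17² · 41; 34391 = 7 · 17³
lcm takes max exponent of each prime: 2² · 7² · 13 · 17³ · 41 = 513251284

513251284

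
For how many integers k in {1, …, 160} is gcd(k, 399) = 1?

399 = 3·7·19. Inclusion–exclusion on these primes:
160 − ⌊160/3⌋ − ⌊160/7⌋ − ⌊160/19⌋ + ⌊160/21⌋ + ⌊160/57⌋ + ⌊160/133⌋ − ⌊160/399⌋ = 87

87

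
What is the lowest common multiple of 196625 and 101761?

165361625

gcd first: 196625 = 1·101761 + 94864; 101761 = 1·94864 + 6897; 94864 = 13·6897 + 5203; 6897 = 1·5203 + 1694; 5203 = 3·1694 + 121; 1694 = 14·121 + 0 → gcd = 121
lcm = 196625·101761/gcd = 20008756625/121 = 165361625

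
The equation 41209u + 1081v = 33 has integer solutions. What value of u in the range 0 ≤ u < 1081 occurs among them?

gcd(41209, 1081) = 1 (Euclid: 41209 = 38·1081 + 131; 1081 = 8·131 + 33; 131 = 3·33 + 32; 33 = 1·32 + 1; 32 = 32·1 + 0), and 1 | 33.
Extended Euclid: 41209·(-33) + 1081·(1258) = 1. Scale by 33: u₀ = -1089.
General solution u = u₀ + 1081t; reducing mod 1081 gives u = 1073 (and v = -40904).

1073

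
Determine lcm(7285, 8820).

7285 = 5 · 31 · 47; 8820 = 2² · 3² · 5 · 7²
max exponents: 2² · 3² · 5 · 7² · 31 · 47 = 12850740

12850740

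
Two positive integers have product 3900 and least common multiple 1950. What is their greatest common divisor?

2

From gcd × lcm = uv: gcd = 3900 / 1950 = 2.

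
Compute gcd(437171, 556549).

437171 = 7 · 19² · 173
556549 = 7 · 43³
Common: 7 = 7

7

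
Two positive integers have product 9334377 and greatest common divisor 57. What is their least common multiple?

163761

gcd·lcm = product, so lcm = 9334377/57 = 163761.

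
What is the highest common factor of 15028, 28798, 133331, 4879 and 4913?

17

gcd(15028, 28798): 28798 = 1·15028 + 13770; 15028 = 1·13770 + 1258; 13770 = 10·1258 + 1190; 1258 = 1·1190 + 68; 1190 = 17·68 + 34; 68 = 2·34 + 0 → 34
gcd(34, 133331): 133331 = 3921·34 + 17; 34 = 2·17 + 0 → 17
gcd(17, 4879): 4879 = 287·17 + 0 → 17
gcd(17, 4913): 4913 = 289·17 + 0 → 17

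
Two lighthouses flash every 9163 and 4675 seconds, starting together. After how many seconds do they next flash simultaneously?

229075

gcd first: 9163 = 1·4675 + 4488; 4675 = 1·4488 + 187; 4488 = 24·187 + 0 → gcd = 187
lcm = 9163·4675/gcd = 42837025/187 = 229075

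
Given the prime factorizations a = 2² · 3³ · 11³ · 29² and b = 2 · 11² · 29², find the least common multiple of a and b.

max exponent per prime: 2² · 3³ · 11³ · 29² = 120892068

120892068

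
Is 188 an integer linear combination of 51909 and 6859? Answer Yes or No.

By Bézout, 51909u − 6859v = 188 has integer solutions iff gcd(51909, 6859) | 188.
Euclid: 51909 = 7·6859 + 3896; 6859 = 1·3896 + 2963; 3896 = 1·2963 + 933; 2963 = 3·933 + 164; 933 = 5·164 + 113; 164 = 1·113 + 51; 113 = 2·51 + 11; 51 = 4·11 + 7; 11 = 1·7 + 4; 7 = 1·4 + 3; 4 = 1·3 + 1; 3 = 3·1 + 0. gcd = 1; 188 mod 1 = 0. Yes.

Yes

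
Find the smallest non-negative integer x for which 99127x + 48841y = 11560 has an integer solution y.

8

Euclid: 99127 = 2·48841 + 1445; 48841 = 33·1445 + 1156; 1445 = 1·1156 + 289; 1156 = 4·289 + 0 → gcd = 289; 11560 = 289·40.
Back-substitution yields 99127·(34) + 48841·(-69) = 289, so one solution is x = 34·40 = 1360, y = -69·40 = -2760.
Solutions in x differ by 48841/289 = 169; the one in [0, 169) is 1360 mod 169 = 8.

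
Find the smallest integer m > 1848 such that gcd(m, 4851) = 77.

1925

4851 = 77·63. Any m with gcd(m, 4851) = 77 is a multiple of 77, say 77s, with s coprime to 63.
Need s > 1848/77, so s ≥ 25. First s ≥ 25 with gcd(s, 63) = 1 is s = 25. Thus m = 77·25 = 1925.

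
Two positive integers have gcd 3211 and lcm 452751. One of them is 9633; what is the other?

Using pq = gcd(p,q)·lcm(p,q) = 3211·452751 = 1453783461, we get q = 1453783461/9633 = 150917.

150917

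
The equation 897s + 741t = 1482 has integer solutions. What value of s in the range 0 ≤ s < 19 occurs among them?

0

gcd(897, 741) = 39 (Euclid: 897 = 1·741 + 156; 741 = 4·156 + 117; 156 = 1·117 + 39; 117 = 3·39 + 0), and 39 | 1482.
Extended Euclid: 897·(5) + 741·(-6) = 39. Scale by 38: s₀ = 190.
General solution s = s₀ + 19k; reducing mod 19 gives s = 0 (and t = 2).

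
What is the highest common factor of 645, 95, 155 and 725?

5

gcd(645, 95): 645 = 6·95 + 75; 95 = 1·75 + 20; 75 = 3·20 + 15; 20 = 1·15 + 5; 15 = 3·5 + 0 → 5
gcd(5, 155): 155 = 31·5 + 0 → 5
gcd(5, 725): 725 = 145·5 + 0 → 5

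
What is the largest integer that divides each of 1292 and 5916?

68

1292 = 2² · 17 · 19
5916 = 2² · 3 · 17 · 29
Common: 2² · 17 = 68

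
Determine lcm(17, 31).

527

17 = 17; 31 = 31
max exponents: 17 · 31 = 527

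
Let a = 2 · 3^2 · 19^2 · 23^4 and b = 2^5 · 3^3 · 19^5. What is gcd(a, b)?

6498

min exponent per shared prime: 2 · 3^2 · 19^2 = 6498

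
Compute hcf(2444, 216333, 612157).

13

2444 = 2² · 13 · 47; 216333 = 3² · 13 · 43²; 612157 = 7² · 13 · 31²
gcd takes min exponent of each prime: 13 = 13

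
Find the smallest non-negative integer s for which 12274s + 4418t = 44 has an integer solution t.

Euclid: 12274 = 2·4418 + 3438; 4418 = 1·3438 + 980; 3438 = 3·980 + 498; 980 = 1·498 + 482; 498 = 1·482 + 16; 482 = 30·16 + 2; 16 = 8·2 + 0 → gcd = 2; 44 = 2·22.
Back-substitution yields 12274·(-275) + 4418·(764) = 2, so one solution is s = -275·22 = -6050, t = 764·22 = 16808.
Solutions in s differ by 4418/2 = 2209; the one in [0, 2209) is -6050 mod 2209 = 577.

577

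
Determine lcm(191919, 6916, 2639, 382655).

3228077580

191919 = 3 · 7 · 13 · 19 · 37; 6916 = 2² · 7 · 13 · 19; 2639 = 7 · 13 · 29; 382655 = 5 · 7 · 13 · 29²
lcm takes max exponent of each prime: 2² · 3 · 5 · 7 · 13 · 19 · 29² · 37 = 3228077580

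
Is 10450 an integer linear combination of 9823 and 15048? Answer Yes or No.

Yes

By Bézout, 9823u + 15048v = 10450 has integer solutions iff gcd(9823, 15048) | 10450.
Euclid: 15048 = 1·9823 + 5225; 9823 = 1·5225 + 4598; 5225 = 1·4598 + 627; 4598 = 7·627 + 209; 627 = 3·209 + 0. gcd = 209; 10450 mod 209 = 0. Yes.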